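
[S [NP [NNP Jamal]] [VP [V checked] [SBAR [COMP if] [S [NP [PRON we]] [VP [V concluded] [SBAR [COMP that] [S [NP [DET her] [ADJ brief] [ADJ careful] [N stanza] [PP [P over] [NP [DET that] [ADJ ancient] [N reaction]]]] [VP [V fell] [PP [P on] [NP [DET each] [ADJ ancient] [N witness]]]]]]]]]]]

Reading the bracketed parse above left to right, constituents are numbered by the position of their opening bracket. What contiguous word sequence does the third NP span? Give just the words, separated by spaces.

her brief careful stanza over that ancient reaction

The NP opening brackets appear, in order, over: "Jamal"; "we"; "her brief careful stanza over that ancient reaction"; "that ancient reaction"; "each ancient witness". The third one spans "her brief careful stanza over that ancient reaction".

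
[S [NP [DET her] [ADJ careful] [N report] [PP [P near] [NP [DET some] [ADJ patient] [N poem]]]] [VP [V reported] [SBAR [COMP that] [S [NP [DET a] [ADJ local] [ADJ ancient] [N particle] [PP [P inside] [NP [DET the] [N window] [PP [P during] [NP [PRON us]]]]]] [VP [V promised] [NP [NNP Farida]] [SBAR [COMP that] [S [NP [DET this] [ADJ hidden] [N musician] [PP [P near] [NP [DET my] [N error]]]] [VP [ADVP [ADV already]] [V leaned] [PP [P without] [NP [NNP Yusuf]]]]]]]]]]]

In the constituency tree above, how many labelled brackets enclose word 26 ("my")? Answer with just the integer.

11

The word sits inside DET, which is inside NP, inside PP, inside NP, inside S, inside SBAR, inside VP, inside S, inside SBAR, inside VP, inside S — 11 brackets in all.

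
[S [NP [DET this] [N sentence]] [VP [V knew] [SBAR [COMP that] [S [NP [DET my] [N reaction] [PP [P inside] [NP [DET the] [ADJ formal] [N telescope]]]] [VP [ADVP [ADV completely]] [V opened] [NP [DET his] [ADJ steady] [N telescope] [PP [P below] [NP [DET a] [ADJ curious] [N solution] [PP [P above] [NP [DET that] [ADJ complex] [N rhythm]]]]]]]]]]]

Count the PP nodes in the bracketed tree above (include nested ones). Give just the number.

Listing each PP by its span: [PP inside the formal telescope]; [PP below a curious solution above that complex rhythm]; [PP above that complex rhythm] — that makes 3.

3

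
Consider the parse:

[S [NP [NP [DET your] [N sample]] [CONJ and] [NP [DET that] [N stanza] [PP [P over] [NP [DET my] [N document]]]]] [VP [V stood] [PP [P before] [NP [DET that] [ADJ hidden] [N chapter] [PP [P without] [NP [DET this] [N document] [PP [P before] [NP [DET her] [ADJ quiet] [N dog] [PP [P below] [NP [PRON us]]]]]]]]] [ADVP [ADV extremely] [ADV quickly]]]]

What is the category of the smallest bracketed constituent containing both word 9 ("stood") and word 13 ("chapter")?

Both words fall inside [VP stood before that hidden chapter without this document before her quiet dog below us extremely quickly] (words 9–24), and no smaller constituent contains them both. Label: VP.

VP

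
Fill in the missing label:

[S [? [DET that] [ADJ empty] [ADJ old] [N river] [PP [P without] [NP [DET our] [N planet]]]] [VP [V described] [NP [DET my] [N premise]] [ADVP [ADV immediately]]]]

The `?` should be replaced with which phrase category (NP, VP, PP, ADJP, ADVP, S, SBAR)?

The `?` node immediately contains: DET 'that', ADJ 'empty', ADJ 'old', N 'river', PP. That is the internal structure of a noun phrase, so the label is NP.

NP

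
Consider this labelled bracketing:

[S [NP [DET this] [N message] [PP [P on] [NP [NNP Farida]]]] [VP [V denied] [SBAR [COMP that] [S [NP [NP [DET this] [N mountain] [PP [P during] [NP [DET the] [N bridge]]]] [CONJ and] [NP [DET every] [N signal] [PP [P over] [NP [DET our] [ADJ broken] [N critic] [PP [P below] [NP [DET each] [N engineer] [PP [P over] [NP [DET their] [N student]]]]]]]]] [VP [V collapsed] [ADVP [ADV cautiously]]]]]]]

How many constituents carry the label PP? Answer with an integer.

The PP constituents are: [PP on Farida]; [PP during the bridge]; [PP over our broken critic below each engineer over their student]; [PP below each engineer over their student]; [PP over their student]. Total: 5.

5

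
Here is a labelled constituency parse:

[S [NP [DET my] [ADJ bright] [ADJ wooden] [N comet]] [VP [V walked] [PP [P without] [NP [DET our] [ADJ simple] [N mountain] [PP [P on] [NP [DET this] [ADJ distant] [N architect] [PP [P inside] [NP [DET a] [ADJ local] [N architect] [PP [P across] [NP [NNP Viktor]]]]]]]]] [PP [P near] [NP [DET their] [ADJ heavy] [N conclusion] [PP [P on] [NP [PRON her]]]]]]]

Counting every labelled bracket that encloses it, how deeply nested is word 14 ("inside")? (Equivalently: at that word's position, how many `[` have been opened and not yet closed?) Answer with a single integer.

8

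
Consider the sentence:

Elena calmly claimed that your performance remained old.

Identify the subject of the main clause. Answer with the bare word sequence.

Elena

The subject of the main clause is the NP immediately before the verb "claimed": "Elena".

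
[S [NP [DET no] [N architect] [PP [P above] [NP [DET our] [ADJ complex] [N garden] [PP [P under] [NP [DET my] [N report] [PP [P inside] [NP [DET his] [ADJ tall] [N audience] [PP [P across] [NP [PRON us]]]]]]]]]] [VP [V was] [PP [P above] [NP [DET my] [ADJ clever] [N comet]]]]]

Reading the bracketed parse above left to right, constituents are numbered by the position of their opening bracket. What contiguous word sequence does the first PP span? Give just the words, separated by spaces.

above our complex garden under my report inside his tall audience across us

Opening `[PP` markers occur at word positions 3, 7, 10, 14, 17; the first of these opens the constituent [PP above our complex garden under my report inside his tall audience across us].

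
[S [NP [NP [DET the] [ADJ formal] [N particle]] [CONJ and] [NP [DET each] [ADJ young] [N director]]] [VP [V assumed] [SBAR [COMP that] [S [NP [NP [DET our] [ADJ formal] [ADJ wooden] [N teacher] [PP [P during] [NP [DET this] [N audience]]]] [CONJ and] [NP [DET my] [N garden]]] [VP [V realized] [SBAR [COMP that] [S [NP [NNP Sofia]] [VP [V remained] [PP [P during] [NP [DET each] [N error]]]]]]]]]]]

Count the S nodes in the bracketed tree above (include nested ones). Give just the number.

The S constituents are: [S the formal particle and each young director assumed that our formal wooden teacher during this audience and my garden realized that Sofia remained during each error]; [S our formal wooden teacher during this audience and my garden realized that Sofia remained during each error]; [S Sofia remained during each error]. Total: 3.

3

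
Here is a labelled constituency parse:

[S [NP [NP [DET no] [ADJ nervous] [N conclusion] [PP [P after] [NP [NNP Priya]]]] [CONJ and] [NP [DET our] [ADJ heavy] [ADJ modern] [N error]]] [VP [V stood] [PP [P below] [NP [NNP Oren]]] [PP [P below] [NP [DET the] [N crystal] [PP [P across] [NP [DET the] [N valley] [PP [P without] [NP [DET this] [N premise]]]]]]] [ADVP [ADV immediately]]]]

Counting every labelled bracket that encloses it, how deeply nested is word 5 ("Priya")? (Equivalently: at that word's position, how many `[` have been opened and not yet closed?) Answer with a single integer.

Path from the root down to the word: S → NP → NP → PP → NP → NNP. That is 6 enclosing brackets.

6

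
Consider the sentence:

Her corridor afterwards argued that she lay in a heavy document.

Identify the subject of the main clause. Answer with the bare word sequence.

her corridor

In the main clause the verb is "argued"; the NP preceding it, "her corridor", is the subject.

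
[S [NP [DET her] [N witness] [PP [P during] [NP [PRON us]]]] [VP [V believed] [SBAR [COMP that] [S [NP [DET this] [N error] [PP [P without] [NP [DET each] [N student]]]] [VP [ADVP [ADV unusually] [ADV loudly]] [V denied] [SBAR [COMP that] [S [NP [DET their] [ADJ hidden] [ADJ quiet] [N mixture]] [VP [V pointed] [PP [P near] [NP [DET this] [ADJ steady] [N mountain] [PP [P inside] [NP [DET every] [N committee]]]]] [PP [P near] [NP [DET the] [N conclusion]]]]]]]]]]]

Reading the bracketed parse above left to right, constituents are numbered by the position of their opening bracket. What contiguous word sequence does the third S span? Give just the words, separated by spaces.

their hidden quiet mixture pointed near this steady mountain inside every committee near the conclusion

In left-to-right order the S constituents are "her witness during us believed that this error without each student unusually loudly denied that their hidden quiet mixture pointed near this steady mountain inside every committee near the conclusion"; "this error without each student unusually loudly denied that their hidden quiet mixture pointed near this steady mountain inside every committee near the conclusion"; "their hidden quiet mixture pointed near this steady mountain inside every committee near the conclusion". Number 3 is "their hidden quiet mixture pointed near this steady mountain inside every committee near the conclusion".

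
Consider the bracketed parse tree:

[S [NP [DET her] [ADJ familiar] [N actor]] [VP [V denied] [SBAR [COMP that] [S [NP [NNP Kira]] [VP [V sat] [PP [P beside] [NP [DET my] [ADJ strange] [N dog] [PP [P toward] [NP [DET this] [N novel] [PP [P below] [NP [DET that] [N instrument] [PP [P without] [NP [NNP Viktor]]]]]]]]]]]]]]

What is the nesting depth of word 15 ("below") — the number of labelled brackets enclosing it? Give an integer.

11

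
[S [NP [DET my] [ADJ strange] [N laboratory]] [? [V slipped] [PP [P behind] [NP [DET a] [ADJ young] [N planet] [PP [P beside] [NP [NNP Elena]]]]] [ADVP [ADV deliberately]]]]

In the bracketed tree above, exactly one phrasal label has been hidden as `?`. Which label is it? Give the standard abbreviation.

VP

The `?` node immediately contains: V 'slipped', PP, ADVP. That is the internal structure of a verb phrase, so the label is VP.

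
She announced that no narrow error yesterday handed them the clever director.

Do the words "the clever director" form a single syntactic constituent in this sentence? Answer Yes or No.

Yes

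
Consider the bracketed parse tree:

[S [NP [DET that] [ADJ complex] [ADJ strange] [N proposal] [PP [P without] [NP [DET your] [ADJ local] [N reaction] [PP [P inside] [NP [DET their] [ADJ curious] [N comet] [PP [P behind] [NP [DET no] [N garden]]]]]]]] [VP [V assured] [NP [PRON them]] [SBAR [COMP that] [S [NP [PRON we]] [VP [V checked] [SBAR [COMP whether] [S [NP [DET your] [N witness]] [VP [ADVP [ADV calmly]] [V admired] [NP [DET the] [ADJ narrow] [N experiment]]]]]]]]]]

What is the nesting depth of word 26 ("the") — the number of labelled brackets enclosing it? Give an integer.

Path from the root down to the word: S → VP → SBAR → S → VP → SBAR → S → VP → NP → DET. That is 10 enclosing brackets.

10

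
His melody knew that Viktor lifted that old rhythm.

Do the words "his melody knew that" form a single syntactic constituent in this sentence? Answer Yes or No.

The smallest constituent containing the whole sequence is the clause [S his melody knew that Viktor lifted that old rhythm], but the sequence is only part of it — it straddles the boundary between noun phrase "his melody" and verb phrase "knew that Viktor lifted that old rhythm".

No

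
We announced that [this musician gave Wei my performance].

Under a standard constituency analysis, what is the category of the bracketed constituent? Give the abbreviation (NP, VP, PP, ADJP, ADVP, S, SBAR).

"gave" is the head of the bracketed span, so the span is a clause: S.

S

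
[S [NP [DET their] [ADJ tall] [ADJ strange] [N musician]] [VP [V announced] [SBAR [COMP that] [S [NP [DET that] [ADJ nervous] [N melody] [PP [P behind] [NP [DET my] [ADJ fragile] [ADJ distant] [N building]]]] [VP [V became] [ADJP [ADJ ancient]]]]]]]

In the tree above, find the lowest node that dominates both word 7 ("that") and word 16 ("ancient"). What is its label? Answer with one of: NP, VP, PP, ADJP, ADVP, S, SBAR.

S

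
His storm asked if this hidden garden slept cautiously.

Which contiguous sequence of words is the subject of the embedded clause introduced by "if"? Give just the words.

The subject of the embedded clause introduced by "if" is the NP immediately before the verb "slept": "this hidden garden".

this hidden garden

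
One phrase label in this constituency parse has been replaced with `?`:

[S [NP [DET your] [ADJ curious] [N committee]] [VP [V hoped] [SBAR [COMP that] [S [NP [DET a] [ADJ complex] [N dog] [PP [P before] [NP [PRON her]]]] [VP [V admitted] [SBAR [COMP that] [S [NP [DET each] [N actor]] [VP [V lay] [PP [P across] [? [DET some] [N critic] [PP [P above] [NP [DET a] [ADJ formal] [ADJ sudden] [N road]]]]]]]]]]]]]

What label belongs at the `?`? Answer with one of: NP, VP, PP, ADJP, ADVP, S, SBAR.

The `?` node immediately contains: DET 'some', N 'critic', PP. That is the internal structure of a noun phrase, so the label is NP.

NP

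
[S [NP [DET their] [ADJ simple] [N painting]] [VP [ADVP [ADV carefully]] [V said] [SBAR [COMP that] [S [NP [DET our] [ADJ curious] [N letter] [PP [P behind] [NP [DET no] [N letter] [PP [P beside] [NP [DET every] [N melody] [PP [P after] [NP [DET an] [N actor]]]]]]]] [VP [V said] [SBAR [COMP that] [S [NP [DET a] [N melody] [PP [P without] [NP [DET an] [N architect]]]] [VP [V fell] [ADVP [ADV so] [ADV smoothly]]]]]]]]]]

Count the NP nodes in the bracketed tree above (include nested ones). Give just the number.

7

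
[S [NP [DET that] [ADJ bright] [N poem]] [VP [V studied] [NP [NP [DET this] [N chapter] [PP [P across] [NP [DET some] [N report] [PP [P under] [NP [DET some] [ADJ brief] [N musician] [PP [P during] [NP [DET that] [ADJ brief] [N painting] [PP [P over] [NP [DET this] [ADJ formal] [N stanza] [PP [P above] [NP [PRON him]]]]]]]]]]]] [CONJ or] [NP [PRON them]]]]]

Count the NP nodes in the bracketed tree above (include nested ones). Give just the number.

9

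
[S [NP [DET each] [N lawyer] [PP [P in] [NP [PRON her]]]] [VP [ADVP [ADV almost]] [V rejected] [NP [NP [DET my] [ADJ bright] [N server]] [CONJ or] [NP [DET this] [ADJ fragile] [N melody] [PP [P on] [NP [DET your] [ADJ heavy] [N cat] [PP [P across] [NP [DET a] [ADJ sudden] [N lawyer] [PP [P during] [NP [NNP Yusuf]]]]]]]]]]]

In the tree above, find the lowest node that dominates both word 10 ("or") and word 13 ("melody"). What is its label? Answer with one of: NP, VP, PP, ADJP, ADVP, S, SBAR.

NP

Both words fall inside [NP my bright server or this fragile melody on your heavy cat across a sudden lawyer during Yusuf] (words 7–23), and no smaller constituent contains them both. Label: NP.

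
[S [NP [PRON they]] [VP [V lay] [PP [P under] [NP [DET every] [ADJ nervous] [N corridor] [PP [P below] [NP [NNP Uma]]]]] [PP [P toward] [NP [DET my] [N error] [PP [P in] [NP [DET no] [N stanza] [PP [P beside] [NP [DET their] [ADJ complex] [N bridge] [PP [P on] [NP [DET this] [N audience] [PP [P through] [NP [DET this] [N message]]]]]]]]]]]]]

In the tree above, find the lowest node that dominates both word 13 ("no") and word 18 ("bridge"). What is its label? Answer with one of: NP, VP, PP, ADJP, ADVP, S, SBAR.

NP

Word 13 lies under S → VP → PP → NP → PP → NP → DET; word 18 lies under S → VP → PP → NP → PP → NP → PP → NP → N. The lowest shared node is the NP.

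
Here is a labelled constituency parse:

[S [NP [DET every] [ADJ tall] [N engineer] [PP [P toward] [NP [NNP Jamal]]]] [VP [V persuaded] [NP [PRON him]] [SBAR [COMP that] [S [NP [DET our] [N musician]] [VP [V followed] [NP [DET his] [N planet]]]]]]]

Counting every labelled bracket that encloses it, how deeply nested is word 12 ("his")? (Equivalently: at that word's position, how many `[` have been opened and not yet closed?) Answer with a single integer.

7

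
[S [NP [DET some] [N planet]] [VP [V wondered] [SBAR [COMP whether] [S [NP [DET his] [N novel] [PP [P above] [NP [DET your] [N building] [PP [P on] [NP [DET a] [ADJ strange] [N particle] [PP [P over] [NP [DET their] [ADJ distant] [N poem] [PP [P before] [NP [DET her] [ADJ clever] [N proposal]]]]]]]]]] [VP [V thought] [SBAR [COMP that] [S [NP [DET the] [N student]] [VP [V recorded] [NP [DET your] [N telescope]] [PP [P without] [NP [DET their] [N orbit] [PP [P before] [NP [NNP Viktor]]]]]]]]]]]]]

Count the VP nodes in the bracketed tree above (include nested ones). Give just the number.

3

The VP constituents are: [VP wondered whether his novel above your building on a strange particle over their distant poem before her clever proposal thought that the student recorded your telescope without their orbit before Viktor]; [VP thought that the student recorded your telescope without their orbit before Viktor]; [VP recorded your telescope without their orbit before Viktor]. Total: 3.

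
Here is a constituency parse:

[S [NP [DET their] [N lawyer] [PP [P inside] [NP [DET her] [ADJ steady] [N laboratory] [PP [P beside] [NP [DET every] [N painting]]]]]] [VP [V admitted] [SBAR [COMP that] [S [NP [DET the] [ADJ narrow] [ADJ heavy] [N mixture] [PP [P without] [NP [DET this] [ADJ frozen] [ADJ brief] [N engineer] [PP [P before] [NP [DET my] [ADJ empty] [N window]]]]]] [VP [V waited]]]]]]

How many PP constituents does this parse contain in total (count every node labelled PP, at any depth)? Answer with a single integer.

4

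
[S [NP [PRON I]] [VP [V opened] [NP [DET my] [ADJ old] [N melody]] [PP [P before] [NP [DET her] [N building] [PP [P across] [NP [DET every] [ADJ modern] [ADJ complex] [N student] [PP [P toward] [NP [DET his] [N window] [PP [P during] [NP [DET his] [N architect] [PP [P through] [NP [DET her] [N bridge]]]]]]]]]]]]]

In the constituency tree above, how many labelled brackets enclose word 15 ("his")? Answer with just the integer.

9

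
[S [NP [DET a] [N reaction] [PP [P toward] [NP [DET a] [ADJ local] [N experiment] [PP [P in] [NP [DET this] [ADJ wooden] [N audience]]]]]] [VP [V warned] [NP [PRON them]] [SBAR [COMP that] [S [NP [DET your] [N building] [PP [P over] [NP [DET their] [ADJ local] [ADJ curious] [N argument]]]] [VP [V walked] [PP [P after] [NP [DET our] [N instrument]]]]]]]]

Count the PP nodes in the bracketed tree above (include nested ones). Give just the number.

4

Scanning left to right, an opening `[PP` appears at word positions 3, 7, 16, 22 — 4 in total.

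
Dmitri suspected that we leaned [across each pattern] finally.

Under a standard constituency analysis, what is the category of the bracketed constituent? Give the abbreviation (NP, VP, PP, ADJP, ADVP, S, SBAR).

PP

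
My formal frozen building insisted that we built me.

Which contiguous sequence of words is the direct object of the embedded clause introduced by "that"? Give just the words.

me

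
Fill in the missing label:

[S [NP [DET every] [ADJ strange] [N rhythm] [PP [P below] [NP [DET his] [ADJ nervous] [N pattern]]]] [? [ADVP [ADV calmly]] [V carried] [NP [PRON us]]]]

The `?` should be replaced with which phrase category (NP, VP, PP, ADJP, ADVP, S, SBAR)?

Looking at what the `?` directly dominates — ADVP, V 'carried', NP — this is a verb phrase (VP).

VP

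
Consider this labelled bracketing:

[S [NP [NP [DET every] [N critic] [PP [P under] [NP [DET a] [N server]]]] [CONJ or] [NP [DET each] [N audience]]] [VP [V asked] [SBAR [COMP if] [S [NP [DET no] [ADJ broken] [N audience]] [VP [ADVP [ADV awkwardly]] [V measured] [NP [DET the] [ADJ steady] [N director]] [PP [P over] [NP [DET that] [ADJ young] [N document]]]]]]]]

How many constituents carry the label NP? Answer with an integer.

7

Listing each NP by its span: [NP every critic under a server or each audience]; [NP every critic under a server]; [NP a server]; [NP each audience]; [NP no broken audience]; [NP the steady director] … — that makes 7.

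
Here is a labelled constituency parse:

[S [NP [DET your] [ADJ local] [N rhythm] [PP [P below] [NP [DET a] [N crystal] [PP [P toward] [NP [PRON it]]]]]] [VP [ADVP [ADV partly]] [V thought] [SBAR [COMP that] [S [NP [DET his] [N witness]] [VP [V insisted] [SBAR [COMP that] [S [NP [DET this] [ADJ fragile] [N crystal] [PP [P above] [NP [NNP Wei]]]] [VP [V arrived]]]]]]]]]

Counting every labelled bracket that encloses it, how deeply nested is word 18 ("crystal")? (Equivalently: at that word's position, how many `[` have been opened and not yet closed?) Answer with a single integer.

Counting open brackets not yet closed at "crystal": [S [VP [SBAR [S [VP [SBAR [S [NP [N = 9.

9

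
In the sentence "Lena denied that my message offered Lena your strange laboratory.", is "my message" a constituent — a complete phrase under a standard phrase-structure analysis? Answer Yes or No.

These words form the whole noun phrase headed by "message", so yes — one constituent.

Yes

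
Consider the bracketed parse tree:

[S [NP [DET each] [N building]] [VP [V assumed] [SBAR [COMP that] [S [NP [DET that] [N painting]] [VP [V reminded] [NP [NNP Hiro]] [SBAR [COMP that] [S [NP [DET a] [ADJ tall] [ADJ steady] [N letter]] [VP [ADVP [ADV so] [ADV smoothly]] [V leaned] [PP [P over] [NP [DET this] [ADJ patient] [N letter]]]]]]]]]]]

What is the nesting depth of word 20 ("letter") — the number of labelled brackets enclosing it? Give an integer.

11

Path from the root down to the word: S → VP → SBAR → S → VP → SBAR → S → VP → PP → NP → N. That is 11 enclosing brackets.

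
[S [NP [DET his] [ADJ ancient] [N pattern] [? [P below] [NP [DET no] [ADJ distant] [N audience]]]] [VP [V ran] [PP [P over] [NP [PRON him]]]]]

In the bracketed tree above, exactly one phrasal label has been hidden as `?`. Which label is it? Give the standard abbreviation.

PP

Looking at what the `?` directly dominates — P 'below', NP — this is a prepositional phrase (PP).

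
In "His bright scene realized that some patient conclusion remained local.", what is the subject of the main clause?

his bright scene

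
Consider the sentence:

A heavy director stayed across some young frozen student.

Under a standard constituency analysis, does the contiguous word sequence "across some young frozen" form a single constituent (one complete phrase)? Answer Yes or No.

No

The sequence begins inside the preposition "across" and ends inside the noun phrase "some young frozen student"; it crosses a phrase boundary, so no single node in the tree spans exactly those words.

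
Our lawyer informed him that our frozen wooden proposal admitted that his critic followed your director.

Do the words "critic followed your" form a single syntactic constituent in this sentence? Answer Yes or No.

No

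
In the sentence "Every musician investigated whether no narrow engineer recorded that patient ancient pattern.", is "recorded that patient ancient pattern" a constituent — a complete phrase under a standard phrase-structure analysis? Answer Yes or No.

Yes

These words form the whole verb phrase headed by "recorded", so yes — one constituent.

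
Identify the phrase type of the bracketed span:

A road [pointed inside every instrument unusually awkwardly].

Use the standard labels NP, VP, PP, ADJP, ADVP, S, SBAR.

VP

The span is built around the verb "pointed" — a verb phrase (VP).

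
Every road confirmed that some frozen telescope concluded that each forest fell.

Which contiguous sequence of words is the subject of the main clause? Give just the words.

every road

"every road" is the NP that combines with the VP headed by "confirmed" to form the main clause — the subject.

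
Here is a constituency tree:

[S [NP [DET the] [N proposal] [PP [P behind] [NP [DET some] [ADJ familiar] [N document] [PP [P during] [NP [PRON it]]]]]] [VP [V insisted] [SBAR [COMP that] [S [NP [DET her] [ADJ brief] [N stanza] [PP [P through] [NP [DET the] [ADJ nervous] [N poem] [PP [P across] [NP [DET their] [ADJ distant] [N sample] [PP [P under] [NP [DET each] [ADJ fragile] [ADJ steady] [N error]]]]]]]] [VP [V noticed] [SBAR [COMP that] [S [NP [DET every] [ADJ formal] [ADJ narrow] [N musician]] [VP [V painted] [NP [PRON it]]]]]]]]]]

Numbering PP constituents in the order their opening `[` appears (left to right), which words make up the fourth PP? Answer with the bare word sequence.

across their distant sample under each fragile steady error

Opening `[PP` markers occur at word positions 3, 7, 14, 18, 22; the fourth of these opens the constituent [PP across their distant sample under each fragile steady error].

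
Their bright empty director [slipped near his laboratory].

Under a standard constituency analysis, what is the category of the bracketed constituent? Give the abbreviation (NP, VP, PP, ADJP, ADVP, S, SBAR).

VP

The bracketed span "slipped near his laboratory" is headed by "slipped", making it a verb phrase (VP).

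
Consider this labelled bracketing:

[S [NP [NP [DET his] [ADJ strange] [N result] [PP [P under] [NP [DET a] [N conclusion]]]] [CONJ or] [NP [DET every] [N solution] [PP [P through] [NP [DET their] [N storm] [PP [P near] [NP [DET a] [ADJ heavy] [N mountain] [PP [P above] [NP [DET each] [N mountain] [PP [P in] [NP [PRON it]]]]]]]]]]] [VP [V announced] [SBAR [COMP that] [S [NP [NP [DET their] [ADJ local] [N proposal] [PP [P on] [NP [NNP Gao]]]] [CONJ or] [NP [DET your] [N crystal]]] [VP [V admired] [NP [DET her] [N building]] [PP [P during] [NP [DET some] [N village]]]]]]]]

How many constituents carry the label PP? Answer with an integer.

7

The PP constituents are: [PP under a conclusion]; [PP through their storm near a heavy mountain above each mountain in it]; [PP near a heavy mountain above each mountain in it]; [PP above each mountain in it]; [PP in it]; [PP on Gao] …. Total: 7.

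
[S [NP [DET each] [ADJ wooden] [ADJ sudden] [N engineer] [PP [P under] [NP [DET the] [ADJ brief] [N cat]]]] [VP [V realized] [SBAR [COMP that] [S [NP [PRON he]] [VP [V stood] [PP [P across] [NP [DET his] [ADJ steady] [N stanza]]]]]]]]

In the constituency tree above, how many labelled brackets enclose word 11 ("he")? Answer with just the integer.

Path from the root down to the word: S → VP → SBAR → S → NP → PRON. That is 6 enclosing brackets.

6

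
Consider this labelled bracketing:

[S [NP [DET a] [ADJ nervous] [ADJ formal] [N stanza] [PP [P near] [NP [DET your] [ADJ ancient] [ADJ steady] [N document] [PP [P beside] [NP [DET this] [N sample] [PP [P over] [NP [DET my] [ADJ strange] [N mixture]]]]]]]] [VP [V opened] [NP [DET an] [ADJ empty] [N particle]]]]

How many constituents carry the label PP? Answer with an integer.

Listing each PP by its span: [PP near your ancient steady document beside this sample over my strange mixture]; [PP beside this sample over my strange mixture]; [PP over my strange mixture] — that makes 3.

3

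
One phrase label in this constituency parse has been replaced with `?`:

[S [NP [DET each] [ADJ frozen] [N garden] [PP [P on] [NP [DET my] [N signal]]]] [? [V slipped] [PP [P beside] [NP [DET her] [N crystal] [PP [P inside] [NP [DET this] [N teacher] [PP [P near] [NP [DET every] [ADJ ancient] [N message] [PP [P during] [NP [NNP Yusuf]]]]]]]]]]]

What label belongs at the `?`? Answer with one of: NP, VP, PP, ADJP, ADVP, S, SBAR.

The `?` node immediately contains: V 'slipped', PP. That is the internal structure of a verb phrase, so the label is VP.

VP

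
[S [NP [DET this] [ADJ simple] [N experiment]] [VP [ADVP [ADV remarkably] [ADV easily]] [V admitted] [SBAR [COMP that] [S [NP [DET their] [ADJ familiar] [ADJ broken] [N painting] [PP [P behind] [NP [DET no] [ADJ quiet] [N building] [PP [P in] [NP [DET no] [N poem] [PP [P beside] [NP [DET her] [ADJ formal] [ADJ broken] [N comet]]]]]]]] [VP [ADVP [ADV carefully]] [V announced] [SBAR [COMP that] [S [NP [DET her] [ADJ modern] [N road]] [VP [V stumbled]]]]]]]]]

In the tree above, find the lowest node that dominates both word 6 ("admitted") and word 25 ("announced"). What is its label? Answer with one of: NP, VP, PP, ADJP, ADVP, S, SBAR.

VP

Word 6 lies under S → VP → V; word 25 lies under S → VP → SBAR → S → VP → V. The lowest shared node is the VP.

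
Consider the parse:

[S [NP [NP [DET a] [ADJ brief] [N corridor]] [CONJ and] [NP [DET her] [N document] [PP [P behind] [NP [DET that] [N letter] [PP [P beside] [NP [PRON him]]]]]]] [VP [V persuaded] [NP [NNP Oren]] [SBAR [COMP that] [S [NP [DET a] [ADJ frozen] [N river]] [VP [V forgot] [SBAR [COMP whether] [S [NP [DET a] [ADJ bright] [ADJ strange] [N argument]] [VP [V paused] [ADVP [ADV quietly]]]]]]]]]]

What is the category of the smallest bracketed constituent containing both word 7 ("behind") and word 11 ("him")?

Word 7 lies under S → NP → NP → PP → P; word 11 lies under S → NP → NP → PP → NP → PP → NP → PRON. The lowest shared node is the PP.

PP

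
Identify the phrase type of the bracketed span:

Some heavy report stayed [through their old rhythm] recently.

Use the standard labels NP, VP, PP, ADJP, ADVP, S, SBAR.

PP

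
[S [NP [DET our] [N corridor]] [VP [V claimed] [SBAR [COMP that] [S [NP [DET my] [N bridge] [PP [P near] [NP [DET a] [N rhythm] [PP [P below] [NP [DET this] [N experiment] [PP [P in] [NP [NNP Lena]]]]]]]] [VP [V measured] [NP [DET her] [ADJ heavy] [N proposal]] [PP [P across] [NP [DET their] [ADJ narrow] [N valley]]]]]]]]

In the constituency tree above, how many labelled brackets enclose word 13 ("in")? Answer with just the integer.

The word sits inside P, which is inside PP, inside NP, inside PP, inside NP, inside PP, inside NP, inside S, inside SBAR, inside VP, inside S — 11 brackets in all.

11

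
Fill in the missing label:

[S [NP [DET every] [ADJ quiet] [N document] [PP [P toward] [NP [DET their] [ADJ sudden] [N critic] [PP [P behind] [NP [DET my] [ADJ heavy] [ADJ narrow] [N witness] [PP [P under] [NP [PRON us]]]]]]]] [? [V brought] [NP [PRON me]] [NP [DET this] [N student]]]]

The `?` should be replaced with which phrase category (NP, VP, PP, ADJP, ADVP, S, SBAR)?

VP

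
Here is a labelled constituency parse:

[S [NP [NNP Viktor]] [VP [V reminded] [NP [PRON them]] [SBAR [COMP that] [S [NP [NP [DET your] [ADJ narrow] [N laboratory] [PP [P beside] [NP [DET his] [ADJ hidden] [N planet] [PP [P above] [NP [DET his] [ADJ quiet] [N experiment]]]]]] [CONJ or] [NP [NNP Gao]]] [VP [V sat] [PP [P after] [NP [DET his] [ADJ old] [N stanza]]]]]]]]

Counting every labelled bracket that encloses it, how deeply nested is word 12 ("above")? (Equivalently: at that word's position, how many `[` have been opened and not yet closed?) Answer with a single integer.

10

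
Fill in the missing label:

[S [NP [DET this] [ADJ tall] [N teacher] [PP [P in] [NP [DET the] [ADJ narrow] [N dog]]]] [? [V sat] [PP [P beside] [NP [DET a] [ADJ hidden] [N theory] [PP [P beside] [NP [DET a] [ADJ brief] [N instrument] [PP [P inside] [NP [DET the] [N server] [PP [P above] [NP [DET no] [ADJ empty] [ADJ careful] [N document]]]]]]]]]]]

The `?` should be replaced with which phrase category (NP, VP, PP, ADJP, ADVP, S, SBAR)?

Looking at what the `?` directly dominates — V 'sat', PP — this is a verb phrase (VP).

VP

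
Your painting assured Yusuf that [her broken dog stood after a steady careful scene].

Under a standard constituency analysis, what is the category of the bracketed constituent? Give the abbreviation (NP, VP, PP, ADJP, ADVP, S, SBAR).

The bracketed span "her broken dog stood after a steady careful scene" is headed by "stood", making it a clause (S).

S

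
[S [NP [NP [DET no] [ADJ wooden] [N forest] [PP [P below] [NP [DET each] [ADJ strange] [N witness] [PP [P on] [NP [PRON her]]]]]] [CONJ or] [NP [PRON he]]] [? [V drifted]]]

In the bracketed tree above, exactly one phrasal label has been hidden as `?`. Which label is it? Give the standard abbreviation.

VP

A constituent whose immediate children are V 'drifted' is a verb phrase: VP.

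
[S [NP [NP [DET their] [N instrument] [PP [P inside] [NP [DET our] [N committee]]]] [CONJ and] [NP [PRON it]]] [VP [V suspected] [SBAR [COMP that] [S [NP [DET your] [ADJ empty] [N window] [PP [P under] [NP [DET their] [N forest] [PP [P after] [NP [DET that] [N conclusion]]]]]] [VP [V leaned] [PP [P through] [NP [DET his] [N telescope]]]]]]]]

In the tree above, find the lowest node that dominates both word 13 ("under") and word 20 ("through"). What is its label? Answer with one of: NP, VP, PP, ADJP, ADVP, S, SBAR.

Word 13 lies under S → VP → SBAR → S → NP → PP → P; word 20 lies under S → VP → SBAR → S → VP → PP → P. The lowest shared node is the S.

S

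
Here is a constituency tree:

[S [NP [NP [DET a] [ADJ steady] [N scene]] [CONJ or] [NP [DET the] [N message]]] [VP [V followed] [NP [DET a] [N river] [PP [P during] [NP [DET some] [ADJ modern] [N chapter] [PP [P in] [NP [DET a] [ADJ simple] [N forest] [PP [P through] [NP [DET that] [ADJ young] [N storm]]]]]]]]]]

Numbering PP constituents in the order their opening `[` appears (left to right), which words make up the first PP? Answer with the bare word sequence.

In left-to-right order the PP constituents are "during some modern chapter in a simple forest through that young storm"; "in a simple forest through that young storm"; "through that young storm". Number 1 is "during some modern chapter in a simple forest through that young storm".

during some modern chapter in a simple forest through that young storm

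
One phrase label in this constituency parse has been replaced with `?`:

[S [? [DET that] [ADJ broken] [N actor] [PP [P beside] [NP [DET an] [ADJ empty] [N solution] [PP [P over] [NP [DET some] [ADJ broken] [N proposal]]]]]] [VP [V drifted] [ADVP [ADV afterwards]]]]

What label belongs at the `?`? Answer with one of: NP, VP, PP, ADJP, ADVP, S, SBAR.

The `?` node immediately contains: DET 'that', ADJ 'broken', N 'actor', PP. That is the internal structure of a noun phrase, so the label is NP.

NP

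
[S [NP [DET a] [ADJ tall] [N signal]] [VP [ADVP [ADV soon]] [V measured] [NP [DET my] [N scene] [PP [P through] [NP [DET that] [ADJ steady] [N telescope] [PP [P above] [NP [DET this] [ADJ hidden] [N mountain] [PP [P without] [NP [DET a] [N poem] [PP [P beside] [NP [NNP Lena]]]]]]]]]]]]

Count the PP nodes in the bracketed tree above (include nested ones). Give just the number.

4

The PP constituents are: [PP through that steady telescope above this hidden mountain without a poem beside Lena]; [PP above this hidden mountain without a poem beside Lena]; [PP without a poem beside Lena]; [PP beside Lena]. Total: 4.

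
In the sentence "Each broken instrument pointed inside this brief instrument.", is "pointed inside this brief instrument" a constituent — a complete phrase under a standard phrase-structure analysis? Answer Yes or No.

These words form the whole verb phrase headed by "pointed", so yes — one constituent.

Yes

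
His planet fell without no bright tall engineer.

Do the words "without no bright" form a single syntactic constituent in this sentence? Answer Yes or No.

No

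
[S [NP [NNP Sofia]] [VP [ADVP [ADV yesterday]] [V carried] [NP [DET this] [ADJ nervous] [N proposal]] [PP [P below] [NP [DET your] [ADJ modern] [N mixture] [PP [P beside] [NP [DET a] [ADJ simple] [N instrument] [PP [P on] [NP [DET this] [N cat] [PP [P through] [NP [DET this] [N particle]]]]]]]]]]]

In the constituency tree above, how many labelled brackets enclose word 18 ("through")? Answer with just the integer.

Path from the root down to the word: S → VP → PP → NP → PP → NP → PP → NP → PP → P. That is 10 enclosing brackets.

10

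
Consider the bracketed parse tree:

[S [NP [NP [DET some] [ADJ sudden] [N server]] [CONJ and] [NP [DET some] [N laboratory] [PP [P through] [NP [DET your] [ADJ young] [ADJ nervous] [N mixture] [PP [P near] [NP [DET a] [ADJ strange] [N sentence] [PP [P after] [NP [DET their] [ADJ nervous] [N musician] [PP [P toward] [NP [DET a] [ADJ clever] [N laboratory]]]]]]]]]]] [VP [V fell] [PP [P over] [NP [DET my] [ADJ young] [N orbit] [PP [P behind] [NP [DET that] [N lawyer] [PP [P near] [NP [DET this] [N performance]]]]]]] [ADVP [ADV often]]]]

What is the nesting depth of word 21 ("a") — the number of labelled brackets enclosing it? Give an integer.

12

The word sits inside DET, which is inside NP, inside PP, inside NP, inside PP, inside NP, inside PP, inside NP, inside PP, inside NP, inside NP, inside S — 12 brackets in all.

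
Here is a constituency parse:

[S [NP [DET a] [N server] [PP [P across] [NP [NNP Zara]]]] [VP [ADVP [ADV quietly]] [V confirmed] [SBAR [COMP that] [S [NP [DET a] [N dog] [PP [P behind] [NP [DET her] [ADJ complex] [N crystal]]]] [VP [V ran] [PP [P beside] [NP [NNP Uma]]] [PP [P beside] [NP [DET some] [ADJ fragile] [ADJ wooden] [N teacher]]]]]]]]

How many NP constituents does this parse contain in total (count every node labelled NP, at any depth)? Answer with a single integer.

6

Listing each NP by its span: [NP a server across Zara]; [NP Zara]; [NP a dog behind her complex crystal]; [NP her complex crystal]; [NP Uma]; [NP some fragile wooden teacher] — that makes 6.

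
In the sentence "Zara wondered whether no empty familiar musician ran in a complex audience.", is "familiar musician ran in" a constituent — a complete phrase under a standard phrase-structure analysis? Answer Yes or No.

The smallest constituent containing the whole sequence is the clause [S no empty familiar musician ran in a complex audience], but the sequence is only part of it — it straddles the boundary between noun phrase "no empty familiar musician" and verb phrase "ran in a complex audience".

No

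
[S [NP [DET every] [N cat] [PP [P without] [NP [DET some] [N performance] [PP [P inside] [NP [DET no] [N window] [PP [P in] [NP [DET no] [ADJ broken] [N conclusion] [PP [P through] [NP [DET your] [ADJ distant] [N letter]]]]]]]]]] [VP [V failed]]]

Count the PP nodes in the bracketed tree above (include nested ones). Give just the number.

The PP constituents are: [PP without some performance inside no window in no broken conclusion through your distant letter]; [PP inside no window in no broken conclusion through your distant letter]; [PP in no broken conclusion through your distant letter]; [PP through your distant letter]. Total: 4.

4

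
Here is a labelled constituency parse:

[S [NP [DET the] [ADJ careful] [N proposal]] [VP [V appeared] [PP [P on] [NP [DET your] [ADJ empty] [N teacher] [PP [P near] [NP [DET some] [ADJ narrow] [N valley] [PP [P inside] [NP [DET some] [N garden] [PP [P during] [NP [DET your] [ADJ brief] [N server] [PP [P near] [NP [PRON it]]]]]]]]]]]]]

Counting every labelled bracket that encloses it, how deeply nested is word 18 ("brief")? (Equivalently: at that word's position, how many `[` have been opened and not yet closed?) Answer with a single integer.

11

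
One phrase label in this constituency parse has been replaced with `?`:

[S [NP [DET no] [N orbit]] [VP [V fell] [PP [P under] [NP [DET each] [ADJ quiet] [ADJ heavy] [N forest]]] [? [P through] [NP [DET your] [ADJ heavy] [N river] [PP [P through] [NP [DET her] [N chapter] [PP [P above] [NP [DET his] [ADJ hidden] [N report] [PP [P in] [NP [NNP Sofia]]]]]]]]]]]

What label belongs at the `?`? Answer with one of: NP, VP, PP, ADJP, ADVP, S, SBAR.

PP

Looking at what the `?` directly dominates — P 'through', NP — this is a prepositional phrase (PP).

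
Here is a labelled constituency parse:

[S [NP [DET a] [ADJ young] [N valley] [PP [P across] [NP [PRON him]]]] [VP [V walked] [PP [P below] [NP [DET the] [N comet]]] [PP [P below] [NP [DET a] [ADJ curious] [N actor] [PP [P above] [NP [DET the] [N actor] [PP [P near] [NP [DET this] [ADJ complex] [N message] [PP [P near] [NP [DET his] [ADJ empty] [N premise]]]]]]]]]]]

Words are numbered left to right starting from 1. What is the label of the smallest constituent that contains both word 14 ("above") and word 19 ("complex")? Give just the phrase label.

PP

Both words fall inside [PP above the actor near this complex message near his empty premise] (words 14–24), and no smaller constituent contains them both. Label: PP.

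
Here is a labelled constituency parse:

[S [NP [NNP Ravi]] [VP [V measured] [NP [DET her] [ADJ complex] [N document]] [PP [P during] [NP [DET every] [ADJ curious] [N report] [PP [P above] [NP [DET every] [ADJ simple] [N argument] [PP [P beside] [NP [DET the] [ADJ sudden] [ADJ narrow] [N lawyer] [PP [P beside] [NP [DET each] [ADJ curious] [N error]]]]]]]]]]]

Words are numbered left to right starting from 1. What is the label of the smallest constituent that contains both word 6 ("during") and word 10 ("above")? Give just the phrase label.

The smallest bracket enclosing both words is [PP during every curious report above every simple argument beside the sudden narrow lawyer beside each curious error], so the label is PP.

PP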